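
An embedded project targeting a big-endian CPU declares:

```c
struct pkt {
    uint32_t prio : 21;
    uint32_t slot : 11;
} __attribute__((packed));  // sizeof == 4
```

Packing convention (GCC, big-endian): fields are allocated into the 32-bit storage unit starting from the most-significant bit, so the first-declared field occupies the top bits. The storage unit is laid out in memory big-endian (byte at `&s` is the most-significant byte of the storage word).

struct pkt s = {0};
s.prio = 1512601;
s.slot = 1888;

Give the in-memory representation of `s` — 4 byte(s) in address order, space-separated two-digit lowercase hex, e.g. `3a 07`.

prio (21b) val=1512601 bits=0x171499 at bit 11: 0xb8a4c800
slot (11b) val=1888 bits=0x760 at bit 0: 0xb8a4cf60
word = 0xb8a4cf60 → big-endian bytes:
  [0]=0xb8  [1]=0xa4  [2]=0xcf  [3]=0x60

b8 a4 cf 60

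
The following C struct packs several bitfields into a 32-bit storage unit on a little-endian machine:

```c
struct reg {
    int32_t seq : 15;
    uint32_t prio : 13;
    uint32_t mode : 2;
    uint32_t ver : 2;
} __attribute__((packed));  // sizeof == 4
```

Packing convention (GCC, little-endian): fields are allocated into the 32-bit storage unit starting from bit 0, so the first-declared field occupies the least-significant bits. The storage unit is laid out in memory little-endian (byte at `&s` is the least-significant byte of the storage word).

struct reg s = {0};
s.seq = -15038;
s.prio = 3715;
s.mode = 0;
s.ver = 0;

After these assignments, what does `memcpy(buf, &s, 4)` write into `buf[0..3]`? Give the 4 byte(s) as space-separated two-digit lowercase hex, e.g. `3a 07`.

42 c5 41 07

seq (15b) val=-15038 bits=0x4542 at bit 0: 0x00004542
prio (13b) val=3715 bits=0xe83 at bit 15: 0x0741c542
mode (2b) val=0 bits=0x0 at bit 28: 0x0741c542
ver (2b) val=0 bits=0x0 at bit 30: 0x0741c542
word = 0x0741c542 → little-endian bytes:
  [0]=0x42  [1]=0xc5  [2]=0x41  [3]=0x07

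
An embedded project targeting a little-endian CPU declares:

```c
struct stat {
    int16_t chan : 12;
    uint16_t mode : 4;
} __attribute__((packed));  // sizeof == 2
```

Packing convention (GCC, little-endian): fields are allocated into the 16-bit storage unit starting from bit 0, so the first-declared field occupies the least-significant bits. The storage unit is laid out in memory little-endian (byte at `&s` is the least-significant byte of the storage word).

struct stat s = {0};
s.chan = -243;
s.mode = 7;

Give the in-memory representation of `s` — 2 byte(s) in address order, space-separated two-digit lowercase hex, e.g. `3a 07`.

[0+:12] chan=-243 & 0xfff = 0xf0d; word=0x0f0d
[12+:4] mode=7 & 0xf = 0x7; word=0x7f0d
word = 0x7f0d → little-endian bytes:
  [0]=0x0d  [1]=0x7f

0d 7f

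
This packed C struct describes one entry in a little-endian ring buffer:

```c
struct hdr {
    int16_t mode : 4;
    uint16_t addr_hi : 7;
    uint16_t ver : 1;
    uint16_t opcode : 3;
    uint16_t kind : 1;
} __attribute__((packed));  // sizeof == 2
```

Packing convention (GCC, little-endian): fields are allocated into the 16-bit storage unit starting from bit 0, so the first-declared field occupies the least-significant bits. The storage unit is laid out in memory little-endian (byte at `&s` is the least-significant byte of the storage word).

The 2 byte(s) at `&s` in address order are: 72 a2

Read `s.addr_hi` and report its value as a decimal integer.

[0]=0x72 [1]=0xa2 (little-endian) → word 0xa272
mode [0+:4] = (word>>0) & 0xf = 2
addr_hi [4+:7] = (word>>4) & 0x7f = 39  ←
ver [11+:1] = (word>>11) & 0x1 = 0
opcode [12+:3] = (word>>12) & 0x7 = 2
kind [15+:1] = (word>>15) & 0x1 = 1

39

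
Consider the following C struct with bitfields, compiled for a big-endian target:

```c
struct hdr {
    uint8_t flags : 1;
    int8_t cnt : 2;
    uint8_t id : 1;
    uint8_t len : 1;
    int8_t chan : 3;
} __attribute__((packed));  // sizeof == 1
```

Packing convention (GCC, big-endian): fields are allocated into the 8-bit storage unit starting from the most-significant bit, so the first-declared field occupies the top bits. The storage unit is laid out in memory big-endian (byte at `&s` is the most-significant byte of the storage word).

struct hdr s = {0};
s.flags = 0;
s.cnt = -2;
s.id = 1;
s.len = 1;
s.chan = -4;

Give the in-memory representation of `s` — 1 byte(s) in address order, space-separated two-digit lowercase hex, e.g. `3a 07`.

[7+:1] flags=0 & 0x1 = 0x0; word=0x00
[5+:2] cnt=-2 & 0x3 = 0x2; word=0x40
[4+:1] id=1 & 0x1 = 0x1; word=0x50
[3+:1] len=1 & 0x1 = 0x1; word=0x58
[0+:3] chan=-4 & 0x7 = 0x4; word=0x5c
word = 0x5c → big-endian bytes:
  [0]=0x5c

5c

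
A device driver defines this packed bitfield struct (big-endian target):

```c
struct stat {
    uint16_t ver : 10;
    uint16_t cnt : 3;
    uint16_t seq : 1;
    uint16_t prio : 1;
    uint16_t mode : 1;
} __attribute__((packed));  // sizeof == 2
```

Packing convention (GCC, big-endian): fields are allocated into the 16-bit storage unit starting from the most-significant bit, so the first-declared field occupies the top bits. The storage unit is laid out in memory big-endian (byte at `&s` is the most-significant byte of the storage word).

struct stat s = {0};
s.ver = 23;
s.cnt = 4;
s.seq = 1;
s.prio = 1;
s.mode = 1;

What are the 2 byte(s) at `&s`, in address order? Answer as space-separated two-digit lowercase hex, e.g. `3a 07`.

05 e7

ver:10 = 23 → 0x17 << 6 → word 0x05c0
cnt:3 = 4 → 0x4 << 3 → word 0x05e0
seq:1 = 1 → 0x1 << 2 → word 0x05e4
prio:1 = 1 → 0x1 << 1 → word 0x05e6
mode:1 = 1 → 0x1 << 0 → word 0x05e7
word = 0x05e7 → big-endian bytes:
  [0]=0x05  [1]=0xe7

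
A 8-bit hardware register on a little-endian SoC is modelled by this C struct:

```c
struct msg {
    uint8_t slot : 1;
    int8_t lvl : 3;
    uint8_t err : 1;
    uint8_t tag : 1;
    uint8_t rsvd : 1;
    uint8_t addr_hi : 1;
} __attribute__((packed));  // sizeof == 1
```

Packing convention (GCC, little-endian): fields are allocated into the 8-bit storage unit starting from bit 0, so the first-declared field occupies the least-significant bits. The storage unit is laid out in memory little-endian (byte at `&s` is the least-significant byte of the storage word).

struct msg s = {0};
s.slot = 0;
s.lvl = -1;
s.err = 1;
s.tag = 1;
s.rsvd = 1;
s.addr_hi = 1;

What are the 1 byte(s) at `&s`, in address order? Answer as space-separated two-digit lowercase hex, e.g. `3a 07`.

fe

slot:1 = 0 → 0x0 << 0 → word 0x00
lvl:3 = -1 → 0x7 << 1 → word 0x0e
err:1 = 1 → 0x1 << 4 → word 0x1e
tag:1 = 1 → 0x1 << 5 → word 0x3e
rsvd:1 = 1 → 0x1 << 6 → word 0x7e
addr_hi:1 = 1 → 0x1 << 7 → word 0xfe
word = 0xfe → little-endian bytes:
  [0]=0xfe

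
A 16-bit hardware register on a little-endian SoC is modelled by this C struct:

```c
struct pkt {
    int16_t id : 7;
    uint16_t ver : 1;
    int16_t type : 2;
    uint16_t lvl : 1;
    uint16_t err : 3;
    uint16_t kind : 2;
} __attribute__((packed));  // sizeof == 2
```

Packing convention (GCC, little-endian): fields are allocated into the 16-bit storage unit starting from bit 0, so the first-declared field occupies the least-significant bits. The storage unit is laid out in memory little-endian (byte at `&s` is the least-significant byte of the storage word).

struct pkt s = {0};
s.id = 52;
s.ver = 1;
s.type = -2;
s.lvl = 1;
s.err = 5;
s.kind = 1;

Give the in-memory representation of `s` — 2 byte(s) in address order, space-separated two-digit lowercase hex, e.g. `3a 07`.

b4 6e

[0+:7] id=52 & 0x7f = 0x34; word=0x0034
[7+:1] ver=1 & 0x1 = 0x1; word=0x00b4
[8+:2] type=-2 & 0x3 = 0x2; word=0x02b4
[10+:1] lvl=1 & 0x1 = 0x1; word=0x06b4
[11+:3] err=5 & 0x7 = 0x5; word=0x2eb4
[14+:2] kind=1 & 0x3 = 0x1; word=0x6eb4
word = 0x6eb4 → little-endian bytes:
  [0]=0xb4  [1]=0x6e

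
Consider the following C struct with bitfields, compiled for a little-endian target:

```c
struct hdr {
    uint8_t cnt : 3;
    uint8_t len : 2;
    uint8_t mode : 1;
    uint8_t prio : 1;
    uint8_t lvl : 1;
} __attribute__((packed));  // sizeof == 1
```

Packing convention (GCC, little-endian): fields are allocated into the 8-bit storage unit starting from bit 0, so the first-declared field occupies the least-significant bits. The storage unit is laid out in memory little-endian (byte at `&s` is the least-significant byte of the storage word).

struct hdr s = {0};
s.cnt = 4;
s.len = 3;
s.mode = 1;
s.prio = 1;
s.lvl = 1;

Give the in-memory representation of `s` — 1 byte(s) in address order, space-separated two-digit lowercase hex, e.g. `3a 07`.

cnt:3 = 4 → 0x4 << 0 → word 0x04
len:2 = 3 → 0x3 << 3 → word 0x1c
mode:1 = 1 → 0x1 << 5 → word 0x3c
prio:1 = 1 → 0x1 << 6 → word 0x7c
lvl:1 = 1 → 0x1 << 7 → word 0xfc
word = 0xfc → little-endian bytes:
  [0]=0xfc

fc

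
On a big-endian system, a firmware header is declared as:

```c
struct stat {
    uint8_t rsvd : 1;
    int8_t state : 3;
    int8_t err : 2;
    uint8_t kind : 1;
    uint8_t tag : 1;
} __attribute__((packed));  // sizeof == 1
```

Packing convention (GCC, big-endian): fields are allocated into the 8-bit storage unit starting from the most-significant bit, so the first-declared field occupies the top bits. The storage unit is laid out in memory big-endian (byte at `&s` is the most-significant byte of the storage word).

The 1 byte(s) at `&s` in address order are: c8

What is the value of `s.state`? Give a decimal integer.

[0]=0xc8 (big-endian) → word 0xc8
rsvd [7+:1] = (word>>7) & 0x1 = 1
state [4+:3] = (word>>4) & 0x7 = 4  ←
err [2+:2] = (word>>2) & 0x3 = 2
kind [1+:1] = (word>>1) & 0x1 = 0
tag [0+:1] = (word>>0) & 0x1 = 0
state signed 3b, MSB=1: 4 - 8 = -4

-4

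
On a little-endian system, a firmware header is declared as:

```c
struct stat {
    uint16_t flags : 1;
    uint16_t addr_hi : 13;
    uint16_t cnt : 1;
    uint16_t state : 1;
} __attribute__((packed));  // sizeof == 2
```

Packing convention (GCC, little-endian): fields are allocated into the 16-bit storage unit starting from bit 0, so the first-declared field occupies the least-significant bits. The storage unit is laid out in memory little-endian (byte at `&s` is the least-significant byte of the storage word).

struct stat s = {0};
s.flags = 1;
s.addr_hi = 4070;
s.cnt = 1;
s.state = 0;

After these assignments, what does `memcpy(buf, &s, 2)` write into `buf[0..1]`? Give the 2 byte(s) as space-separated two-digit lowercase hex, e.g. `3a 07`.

cd 5f

[0+:1] flags=1 & 0x1 = 0x1; word=0x0001
[1+:13] addr_hi=4070 & 0x1fff = 0xfe6; word=0x1fcd
[14+:1] cnt=1 & 0x1 = 0x1; word=0x5fcd
[15+:1] state=0 & 0x1 = 0x0; word=0x5fcd
word = 0x5fcd → little-endian bytes:
  [0]=0xcd  [1]=0x5f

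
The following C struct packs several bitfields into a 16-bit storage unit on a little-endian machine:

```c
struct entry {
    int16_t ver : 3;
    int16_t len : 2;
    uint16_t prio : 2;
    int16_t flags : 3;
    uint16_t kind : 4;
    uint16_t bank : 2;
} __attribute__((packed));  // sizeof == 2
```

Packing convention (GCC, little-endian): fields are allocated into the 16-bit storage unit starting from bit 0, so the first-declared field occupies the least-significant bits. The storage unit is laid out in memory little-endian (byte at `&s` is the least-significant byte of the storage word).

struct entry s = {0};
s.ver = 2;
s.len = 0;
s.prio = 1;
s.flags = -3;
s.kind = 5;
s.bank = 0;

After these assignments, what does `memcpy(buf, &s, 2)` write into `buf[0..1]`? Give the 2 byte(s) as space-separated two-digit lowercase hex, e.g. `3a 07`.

a2 16

ver:3 = 2 → 0x2 << 0 → word 0x0002
len:2 = 0 → 0x0 << 3 → word 0x0002
prio:2 = 1 → 0x1 << 5 → word 0x0022
flags:3 = -3 → 0x5 << 7 → word 0x02a2
kind:4 = 5 → 0x5 << 10 → word 0x16a2
bank:2 = 0 → 0x0 << 14 → word 0x16a2
word = 0x16a2 → little-endian bytes:
  [0]=0xa2  [1]=0x16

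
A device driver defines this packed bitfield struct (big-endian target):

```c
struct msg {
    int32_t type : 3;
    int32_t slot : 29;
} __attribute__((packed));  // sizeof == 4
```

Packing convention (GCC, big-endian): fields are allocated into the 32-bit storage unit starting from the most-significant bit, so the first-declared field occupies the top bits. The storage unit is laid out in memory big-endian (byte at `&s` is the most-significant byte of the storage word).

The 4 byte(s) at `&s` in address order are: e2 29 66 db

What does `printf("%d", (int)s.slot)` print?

[0]=0xe2 [1]=0x29 [2]=0x66 [3]=0xdb (big-endian) → word 0xe22966db
type:3 @ bit 29 → (0xe22966db>>29)&0x7 = 0x7
slot:29 @ bit 0 → (0xe22966db>>0)&0x1fffffff = 0x22966db  ←
slot signed 29b, MSB=0: value = 36267739

36267739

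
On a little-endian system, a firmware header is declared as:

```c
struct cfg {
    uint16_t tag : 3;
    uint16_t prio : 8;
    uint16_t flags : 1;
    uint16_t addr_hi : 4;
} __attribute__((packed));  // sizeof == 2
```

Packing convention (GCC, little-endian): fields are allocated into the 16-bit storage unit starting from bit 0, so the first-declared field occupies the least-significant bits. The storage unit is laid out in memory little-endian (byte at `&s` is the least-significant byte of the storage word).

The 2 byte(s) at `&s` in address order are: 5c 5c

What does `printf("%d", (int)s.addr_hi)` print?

5

[0]=0x5c [1]=0x5c (little-endian) → word 0x5c5c
tag [0+:3] = (word>>0) & 0x7 = 4
prio [3+:8] = (word>>3) & 0xff = 139
flags [11+:1] = (word>>11) & 0x1 = 1
addr_hi [12+:4] = (word>>12) & 0xf = 5  ←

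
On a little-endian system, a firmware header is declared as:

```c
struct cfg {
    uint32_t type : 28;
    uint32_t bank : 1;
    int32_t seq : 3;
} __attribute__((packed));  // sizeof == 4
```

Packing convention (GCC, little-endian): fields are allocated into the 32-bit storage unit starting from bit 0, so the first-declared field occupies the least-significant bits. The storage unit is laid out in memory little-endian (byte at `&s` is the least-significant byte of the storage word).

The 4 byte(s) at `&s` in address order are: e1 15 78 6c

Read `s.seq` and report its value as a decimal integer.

[0]=0xe1 [1]=0x15 [2]=0x78 [3]=0x6c (little-endian) → word 0x6c7815e1
type [0+:28] = (word>>0) & 0xfffffff = 209196513
bank [28+:1] = (word>>28) & 0x1 = 0
seq [29+:3] = (word>>29) & 0x7 = 3  ←
seq signed 3b, MSB=0: value = 3

3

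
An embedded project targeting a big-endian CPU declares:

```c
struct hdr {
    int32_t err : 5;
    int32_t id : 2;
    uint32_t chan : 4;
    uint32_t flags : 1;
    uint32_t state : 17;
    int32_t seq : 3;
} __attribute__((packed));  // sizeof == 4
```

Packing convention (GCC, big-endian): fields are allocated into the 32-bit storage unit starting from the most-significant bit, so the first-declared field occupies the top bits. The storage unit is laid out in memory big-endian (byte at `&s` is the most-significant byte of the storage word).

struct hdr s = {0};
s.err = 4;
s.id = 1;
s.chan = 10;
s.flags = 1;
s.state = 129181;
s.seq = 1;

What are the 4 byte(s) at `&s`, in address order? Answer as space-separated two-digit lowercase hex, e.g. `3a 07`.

23 5f c4 e9

[27+:5] err=4 & 0x1f = 0x4; word=0x20000000
[25+:2] id=1 & 0x3 = 0x1; word=0x22000000
[21+:4] chan=10 & 0xf = 0xa; word=0x23400000
[20+:1] flags=1 & 0x1 = 0x1; word=0x23500000
[3+:17] state=129181 & 0x1ffff = 0x1f89d; word=0x235fc4e8
[0+:3] seq=1 & 0x7 = 0x1; word=0x235fc4e9
word = 0x235fc4e9 → big-endian bytes:
  [0]=0x23  [1]=0x5f  [2]=0xc4  [3]=0xe9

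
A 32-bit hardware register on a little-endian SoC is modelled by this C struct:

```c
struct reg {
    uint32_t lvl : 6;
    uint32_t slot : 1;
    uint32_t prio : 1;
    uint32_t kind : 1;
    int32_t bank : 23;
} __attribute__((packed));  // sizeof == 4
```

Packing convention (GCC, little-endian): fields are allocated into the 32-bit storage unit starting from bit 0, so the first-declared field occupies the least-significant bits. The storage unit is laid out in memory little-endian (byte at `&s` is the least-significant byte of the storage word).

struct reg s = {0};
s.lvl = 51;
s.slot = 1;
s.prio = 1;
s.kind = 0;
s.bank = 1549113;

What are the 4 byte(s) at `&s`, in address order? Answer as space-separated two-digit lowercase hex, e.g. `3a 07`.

[0+:6] lvl=51 & 0x3f = 0x33; word=0x00000033
[6+:1] slot=1 & 0x1 = 0x1; word=0x00000073
[7+:1] prio=1 & 0x1 = 0x1; word=0x000000f3
[8+:1] kind=0 & 0x1 = 0x0; word=0x000000f3
[9+:23] bank=1549113 & 0x7fffff = 0x17a339; word=0x2f4672f3
word = 0x2f4672f3 → little-endian bytes:
  [0]=0xf3  [1]=0x72  [2]=0x46  [3]=0x2f

f3 72 46 2f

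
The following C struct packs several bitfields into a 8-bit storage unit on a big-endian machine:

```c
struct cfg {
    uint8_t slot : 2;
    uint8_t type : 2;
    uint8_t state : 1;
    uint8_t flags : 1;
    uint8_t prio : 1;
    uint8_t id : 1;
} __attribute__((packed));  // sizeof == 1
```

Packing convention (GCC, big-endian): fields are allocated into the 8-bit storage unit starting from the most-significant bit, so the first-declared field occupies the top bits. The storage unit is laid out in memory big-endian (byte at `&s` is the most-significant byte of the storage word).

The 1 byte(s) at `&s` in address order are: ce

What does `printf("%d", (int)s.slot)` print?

3

[0]=0xce (big-endian) → word 0xce
slot:2 @ bit 6 → (0xce>>6)&0x3 = 0x3  ←
type:2 @ bit 4 → (0xce>>4)&0x3 = 0x0
state:1 @ bit 3 → (0xce>>3)&0x1 = 0x1
flags:1 @ bit 2 → (0xce>>2)&0x1 = 0x1
prio:1 @ bit 1 → (0xce>>1)&0x1 = 0x1
id:1 @ bit 0 → (0xce>>0)&0x1 = 0x0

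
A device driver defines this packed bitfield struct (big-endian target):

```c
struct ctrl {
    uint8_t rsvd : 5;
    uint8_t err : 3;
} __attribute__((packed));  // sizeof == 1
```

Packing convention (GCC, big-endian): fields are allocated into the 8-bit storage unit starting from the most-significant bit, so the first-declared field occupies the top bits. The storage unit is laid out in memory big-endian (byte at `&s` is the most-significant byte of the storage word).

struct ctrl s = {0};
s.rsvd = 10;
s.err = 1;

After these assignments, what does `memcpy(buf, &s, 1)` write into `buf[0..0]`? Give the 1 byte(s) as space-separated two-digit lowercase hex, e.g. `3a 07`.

rsvd (5b) val=10 bits=0xa at bit 3: 0x50
err (3b) val=1 bits=0x1 at bit 0: 0x51
word = 0x51 → big-endian bytes:
  [0]=0x51

51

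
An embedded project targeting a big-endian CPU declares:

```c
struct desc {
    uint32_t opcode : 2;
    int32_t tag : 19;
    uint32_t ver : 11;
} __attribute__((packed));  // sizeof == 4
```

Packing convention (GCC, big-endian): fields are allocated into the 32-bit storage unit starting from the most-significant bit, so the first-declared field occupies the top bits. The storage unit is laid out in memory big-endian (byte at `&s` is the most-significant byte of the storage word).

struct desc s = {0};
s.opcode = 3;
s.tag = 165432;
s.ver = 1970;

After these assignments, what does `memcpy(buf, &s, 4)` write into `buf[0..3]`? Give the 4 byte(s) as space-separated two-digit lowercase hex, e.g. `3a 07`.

opcode (2b) val=3 bits=0x3 at bit 30: 0xc0000000
tag (19b) val=165432 bits=0x28638 at bit 11: 0xd431c000
ver (11b) val=1970 bits=0x7b2 at bit 0: 0xd431c7b2
word = 0xd431c7b2 → big-endian bytes:
  [0]=0xd4  [1]=0x31  [2]=0xc7  [3]=0xb2

d4 31 c7 b2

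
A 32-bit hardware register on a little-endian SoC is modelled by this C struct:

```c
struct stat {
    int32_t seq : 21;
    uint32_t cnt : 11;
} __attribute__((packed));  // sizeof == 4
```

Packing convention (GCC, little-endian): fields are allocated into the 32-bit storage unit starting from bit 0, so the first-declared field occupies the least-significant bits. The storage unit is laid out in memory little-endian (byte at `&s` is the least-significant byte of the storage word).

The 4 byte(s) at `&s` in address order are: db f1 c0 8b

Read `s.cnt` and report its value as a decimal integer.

[0]=0xdb [1]=0xf1 [2]=0xc0 [3]=0x8b (little-endian) → word 0x8bc0f1db
seq [0+:21] = (word>>0) & 0x1fffff = 61915
cnt [21+:11] = (word>>21) & 0x7ff = 1118  ←

1118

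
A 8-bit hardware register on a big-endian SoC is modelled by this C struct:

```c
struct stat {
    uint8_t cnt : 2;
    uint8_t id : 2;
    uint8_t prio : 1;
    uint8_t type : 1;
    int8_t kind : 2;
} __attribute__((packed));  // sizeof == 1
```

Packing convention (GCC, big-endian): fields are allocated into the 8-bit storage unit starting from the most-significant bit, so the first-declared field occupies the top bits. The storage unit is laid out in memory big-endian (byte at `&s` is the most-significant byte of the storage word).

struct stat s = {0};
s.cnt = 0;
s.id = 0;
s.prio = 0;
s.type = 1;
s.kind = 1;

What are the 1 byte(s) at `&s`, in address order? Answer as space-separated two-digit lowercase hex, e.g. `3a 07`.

cnt (2b) val=0 bits=0x0 at bit 6: 0x00
id (2b) val=0 bits=0x0 at bit 4: 0x00
prio (1b) val=0 bits=0x0 at bit 3: 0x00
type (1b) val=1 bits=0x1 at bit 2: 0x04
kind (2b) val=1 bits=0x1 at bit 0: 0x05
word = 0x05 → big-endian bytes:
  [0]=0x05

05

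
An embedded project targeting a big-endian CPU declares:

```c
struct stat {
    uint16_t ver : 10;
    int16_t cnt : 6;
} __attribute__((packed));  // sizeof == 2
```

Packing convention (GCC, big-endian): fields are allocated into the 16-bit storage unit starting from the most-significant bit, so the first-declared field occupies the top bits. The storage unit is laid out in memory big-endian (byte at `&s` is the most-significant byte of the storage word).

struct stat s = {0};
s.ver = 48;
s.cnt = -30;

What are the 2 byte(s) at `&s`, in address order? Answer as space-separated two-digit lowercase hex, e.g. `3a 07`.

0c 22

ver (10b) val=48 bits=0x30 at bit 6: 0x0c00
cnt (6b) val=-30 bits=0x22 at bit 0: 0x0c22
word = 0x0c22 → big-endian bytes:
  [0]=0x0c  [1]=0x22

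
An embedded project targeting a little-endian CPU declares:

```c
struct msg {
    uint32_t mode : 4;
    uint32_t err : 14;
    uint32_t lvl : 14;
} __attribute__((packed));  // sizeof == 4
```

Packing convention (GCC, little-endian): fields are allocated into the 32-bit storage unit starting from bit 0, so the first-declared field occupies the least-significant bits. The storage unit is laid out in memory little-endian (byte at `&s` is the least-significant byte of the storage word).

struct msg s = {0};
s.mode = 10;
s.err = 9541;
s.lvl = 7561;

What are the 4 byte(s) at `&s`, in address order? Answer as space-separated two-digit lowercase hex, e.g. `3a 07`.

mode:4 = 10 → 0xa << 0 → word 0x0000000a
err:14 = 9541 → 0x2545 << 4 → word 0x0002545a
lvl:14 = 7561 → 0x1d89 << 18 → word 0x7626545a
word = 0x7626545a → little-endian bytes:
  [0]=0x5a  [1]=0x54  [2]=0x26  [3]=0x76

5a 54 26 76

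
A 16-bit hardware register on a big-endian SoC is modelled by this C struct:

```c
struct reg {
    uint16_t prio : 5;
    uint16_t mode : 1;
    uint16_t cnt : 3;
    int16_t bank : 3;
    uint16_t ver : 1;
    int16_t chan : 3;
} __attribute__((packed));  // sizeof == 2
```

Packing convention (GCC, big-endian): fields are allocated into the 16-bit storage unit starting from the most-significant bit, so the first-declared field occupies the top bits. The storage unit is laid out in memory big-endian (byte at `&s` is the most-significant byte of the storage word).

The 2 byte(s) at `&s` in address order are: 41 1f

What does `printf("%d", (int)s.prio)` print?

[0]=0x41 [1]=0x1f (big-endian) → word 0x411f
prio [11+:5] = (word>>11) & 0x1f = 8  ←
mode [10+:1] = (word>>10) & 0x1 = 0
cnt [7+:3] = (word>>7) & 0x7 = 2
bank [4+:3] = (word>>4) & 0x7 = 1
ver [3+:1] = (word>>3) & 0x1 = 1
chan [0+:3] = (word>>0) & 0x7 = 7

8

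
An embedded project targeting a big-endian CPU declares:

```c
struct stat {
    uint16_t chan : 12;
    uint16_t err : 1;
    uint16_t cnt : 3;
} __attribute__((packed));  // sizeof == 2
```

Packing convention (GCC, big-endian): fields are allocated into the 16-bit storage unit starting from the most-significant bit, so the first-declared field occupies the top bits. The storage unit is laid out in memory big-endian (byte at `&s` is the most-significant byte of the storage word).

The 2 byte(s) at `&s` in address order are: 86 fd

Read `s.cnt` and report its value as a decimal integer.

5

[0]=0x86 [1]=0xfd (big-endian) → word 0x86fd
chan:12 @ bit 4 → (0x86fd>>4)&0xfff = 0x86f
err:1 @ bit 3 → (0x86fd>>3)&0x1 = 0x1
cnt:3 @ bit 0 → (0x86fd>>0)&0x7 = 0x5  ←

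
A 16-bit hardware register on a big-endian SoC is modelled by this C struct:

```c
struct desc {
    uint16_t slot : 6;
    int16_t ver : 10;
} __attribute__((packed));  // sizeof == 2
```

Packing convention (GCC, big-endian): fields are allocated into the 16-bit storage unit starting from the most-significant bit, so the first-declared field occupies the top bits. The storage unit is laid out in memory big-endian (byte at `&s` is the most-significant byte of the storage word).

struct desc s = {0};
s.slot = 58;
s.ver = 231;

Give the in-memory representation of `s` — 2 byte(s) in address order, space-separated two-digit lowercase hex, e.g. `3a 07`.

e8 e7

slot (6b) val=58 bits=0x3a at bit 10: 0xe800
ver (10b) val=231 bits=0xe7 at bit 0: 0xe8e7
word = 0xe8e7 → big-endian bytes:
  [0]=0xe8  [1]=0xe7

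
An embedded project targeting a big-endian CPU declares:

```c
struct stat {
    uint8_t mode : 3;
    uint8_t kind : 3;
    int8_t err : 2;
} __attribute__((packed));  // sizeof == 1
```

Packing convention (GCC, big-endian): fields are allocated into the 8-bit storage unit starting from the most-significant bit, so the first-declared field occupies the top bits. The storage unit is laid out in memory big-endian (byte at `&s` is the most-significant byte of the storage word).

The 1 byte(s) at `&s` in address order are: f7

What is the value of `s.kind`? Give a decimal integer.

5

[0]=0xf7 (big-endian) → word 0xf7
mode [5+:3] = (word>>5) & 0x7 = 7
kind [2+:3] = (word>>2) & 0x7 = 5  ←
err [0+:2] = (word>>0) & 0x3 = 3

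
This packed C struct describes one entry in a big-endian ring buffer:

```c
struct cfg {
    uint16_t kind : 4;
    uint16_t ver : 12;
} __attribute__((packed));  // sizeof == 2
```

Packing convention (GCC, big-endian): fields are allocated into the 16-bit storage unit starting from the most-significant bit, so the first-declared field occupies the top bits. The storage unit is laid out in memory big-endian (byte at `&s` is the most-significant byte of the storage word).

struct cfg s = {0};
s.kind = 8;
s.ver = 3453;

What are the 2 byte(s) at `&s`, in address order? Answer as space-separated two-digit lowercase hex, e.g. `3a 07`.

kind (4b) val=8 bits=0x8 at bit 12: 0x8000
ver (12b) val=3453 bits=0xd7d at bit 0: 0x8d7d
word = 0x8d7d → big-endian bytes:
  [0]=0x8d  [1]=0x7d

8d 7d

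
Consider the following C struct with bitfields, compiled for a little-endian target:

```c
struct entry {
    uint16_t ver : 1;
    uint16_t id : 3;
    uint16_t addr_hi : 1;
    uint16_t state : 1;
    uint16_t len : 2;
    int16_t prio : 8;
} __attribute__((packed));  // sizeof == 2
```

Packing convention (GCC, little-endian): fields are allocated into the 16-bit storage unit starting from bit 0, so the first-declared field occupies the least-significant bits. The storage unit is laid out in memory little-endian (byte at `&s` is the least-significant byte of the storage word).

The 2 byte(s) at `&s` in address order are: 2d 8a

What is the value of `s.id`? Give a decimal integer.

[0]=0x2d [1]=0x8a (little-endian) → word 0x8a2d
ver:1 @ bit 0 → (0x8a2d>>0)&0x1 = 0x1
id:3 @ bit 1 → (0x8a2d>>1)&0x7 = 0x6  ←
addr_hi:1 @ bit 4 → (0x8a2d>>4)&0x1 = 0x0
state:1 @ bit 5 → (0x8a2d>>5)&0x1 = 0x1
len:2 @ bit 6 → (0x8a2d>>6)&0x3 = 0x0
prio:8 @ bit 8 → (0x8a2d>>8)&0xff = 0x8a

6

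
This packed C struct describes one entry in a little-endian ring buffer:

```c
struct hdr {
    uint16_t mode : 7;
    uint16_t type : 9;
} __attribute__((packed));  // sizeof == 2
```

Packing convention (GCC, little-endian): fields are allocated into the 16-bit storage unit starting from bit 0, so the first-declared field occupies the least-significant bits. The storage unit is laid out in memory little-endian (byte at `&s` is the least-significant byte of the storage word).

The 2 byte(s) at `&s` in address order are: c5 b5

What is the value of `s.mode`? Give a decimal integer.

[0]=0xc5 [1]=0xb5 (little-endian) → word 0xb5c5
mode:7 @ bit 0 → (0xb5c5>>0)&0x7f = 0x45  ←
type:9 @ bit 7 → (0xb5c5>>7)&0x1ff = 0x16b

69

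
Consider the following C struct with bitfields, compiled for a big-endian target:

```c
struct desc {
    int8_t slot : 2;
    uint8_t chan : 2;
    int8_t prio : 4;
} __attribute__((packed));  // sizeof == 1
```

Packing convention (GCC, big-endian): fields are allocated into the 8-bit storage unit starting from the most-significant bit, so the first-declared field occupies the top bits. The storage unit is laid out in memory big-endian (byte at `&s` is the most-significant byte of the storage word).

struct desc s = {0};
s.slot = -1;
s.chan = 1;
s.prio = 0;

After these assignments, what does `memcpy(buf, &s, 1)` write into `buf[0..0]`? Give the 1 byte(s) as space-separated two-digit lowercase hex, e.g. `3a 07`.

d0

slot (2b) val=-1 bits=0x3 at bit 6: 0xc0
chan (2b) val=1 bits=0x1 at bit 4: 0xd0
prio (4b) val=0 bits=0x0 at bit 0: 0xd0
word = 0xd0 → big-endian bytes:
  [0]=0xd0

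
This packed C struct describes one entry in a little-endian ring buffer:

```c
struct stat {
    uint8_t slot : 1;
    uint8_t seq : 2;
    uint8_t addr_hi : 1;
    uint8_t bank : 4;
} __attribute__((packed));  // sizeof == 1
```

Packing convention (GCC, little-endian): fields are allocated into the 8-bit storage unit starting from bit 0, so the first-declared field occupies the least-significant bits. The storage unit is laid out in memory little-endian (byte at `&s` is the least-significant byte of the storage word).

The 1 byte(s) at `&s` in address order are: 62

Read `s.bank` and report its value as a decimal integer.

6

[0]=0x62 (little-endian) → word 0x62
slot [0+:1] = (word>>0) & 0x1 = 0
seq [1+:2] = (word>>1) & 0x3 = 1
addr_hi [3+:1] = (word>>3) & 0x1 = 0
bank [4+:4] = (word>>4) & 0xf = 6  ←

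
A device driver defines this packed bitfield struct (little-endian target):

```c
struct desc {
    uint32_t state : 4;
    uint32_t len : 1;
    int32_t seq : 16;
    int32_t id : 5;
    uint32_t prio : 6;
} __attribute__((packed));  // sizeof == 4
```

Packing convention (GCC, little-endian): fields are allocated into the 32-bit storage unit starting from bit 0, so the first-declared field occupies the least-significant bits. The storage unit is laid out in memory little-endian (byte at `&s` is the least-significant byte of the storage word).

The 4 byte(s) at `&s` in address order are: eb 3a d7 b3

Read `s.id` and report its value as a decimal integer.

-2

[0]=0xeb [1]=0x3a [2]=0xd7 [3]=0xb3 (little-endian) → word 0xb3d73aeb
state:4 @ bit 0 → (0xb3d73aeb>>0)&0xf = 0xb
len:1 @ bit 4 → (0xb3d73aeb>>4)&0x1 = 0x0
seq:16 @ bit 5 → (0xb3d73aeb>>5)&0xffff = 0xb9d7
id:5 @ bit 21 → (0xb3d73aeb>>21)&0x1f = 0x1e  ←
prio:6 @ bit 26 → (0xb3d73aeb>>26)&0x3f = 0x2c
id signed 5b, MSB=1: 30 - 32 = -2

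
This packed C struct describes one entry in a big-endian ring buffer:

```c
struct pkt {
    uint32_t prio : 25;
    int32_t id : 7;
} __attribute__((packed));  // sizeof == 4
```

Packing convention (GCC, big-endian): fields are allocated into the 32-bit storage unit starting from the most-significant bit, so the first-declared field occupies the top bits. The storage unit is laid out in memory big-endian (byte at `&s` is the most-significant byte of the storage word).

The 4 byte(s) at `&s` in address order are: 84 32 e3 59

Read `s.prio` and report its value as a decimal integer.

17327558

[0]=0x84 [1]=0x32 [2]=0xe3 [3]=0x59 (big-endian) → word 0x8432e359
prio:25 @ bit 7 → (0x8432e359>>7)&0x1ffffff = 0x10865c6  ←
id:7 @ bit 0 → (0x8432e359>>0)&0x7f = 0x59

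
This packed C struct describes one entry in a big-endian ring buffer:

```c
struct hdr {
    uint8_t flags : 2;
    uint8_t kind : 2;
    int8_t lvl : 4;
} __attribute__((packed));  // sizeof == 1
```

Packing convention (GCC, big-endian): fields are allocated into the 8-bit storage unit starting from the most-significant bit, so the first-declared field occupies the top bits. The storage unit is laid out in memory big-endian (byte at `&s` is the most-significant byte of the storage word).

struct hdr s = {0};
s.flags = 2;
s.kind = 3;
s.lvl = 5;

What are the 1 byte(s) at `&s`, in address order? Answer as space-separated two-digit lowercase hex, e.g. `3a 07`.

flags (2b) val=2 bits=0x2 at bit 6: 0x80
kind (2b) val=3 bits=0x3 at bit 4: 0xb0
lvl (4b) val=5 bits=0x5 at bit 0: 0xb5
word = 0xb5 → big-endian bytes:
  [0]=0xb5

b5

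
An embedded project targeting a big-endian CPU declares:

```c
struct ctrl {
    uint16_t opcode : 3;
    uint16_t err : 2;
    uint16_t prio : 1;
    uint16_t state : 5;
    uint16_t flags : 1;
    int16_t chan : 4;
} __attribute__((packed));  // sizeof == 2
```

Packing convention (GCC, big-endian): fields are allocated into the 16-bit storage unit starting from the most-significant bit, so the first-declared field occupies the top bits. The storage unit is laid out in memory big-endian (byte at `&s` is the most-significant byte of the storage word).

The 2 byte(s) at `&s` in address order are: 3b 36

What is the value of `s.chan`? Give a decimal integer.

[0]=0x3b [1]=0x36 (big-endian) → word 0x3b36
opcode [13+:3] = (word>>13) & 0x7 = 1
err [11+:2] = (word>>11) & 0x3 = 3
prio [10+:1] = (word>>10) & 0x1 = 0
state [5+:5] = (word>>5) & 0x1f = 25
flags [4+:1] = (word>>4) & 0x1 = 1
chan [0+:4] = (word>>0) & 0xf = 6  ←
chan signed 4b, MSB=0: value = 6

6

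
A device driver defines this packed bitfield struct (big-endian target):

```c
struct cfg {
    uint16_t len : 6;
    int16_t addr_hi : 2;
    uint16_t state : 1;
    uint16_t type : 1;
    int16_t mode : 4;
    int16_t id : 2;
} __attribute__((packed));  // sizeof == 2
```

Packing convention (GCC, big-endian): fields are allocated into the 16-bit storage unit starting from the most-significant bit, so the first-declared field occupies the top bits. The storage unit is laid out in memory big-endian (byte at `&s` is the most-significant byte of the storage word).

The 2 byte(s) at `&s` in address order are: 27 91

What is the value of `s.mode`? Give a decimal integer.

4

[0]=0x27 [1]=0x91 (big-endian) → word 0x2791
len:6 @ bit 10 → (0x2791>>10)&0x3f = 0x9
addr_hi:2 @ bit 8 → (0x2791>>8)&0x3 = 0x3
state:1 @ bit 7 → (0x2791>>7)&0x1 = 0x1
type:1 @ bit 6 → (0x2791>>6)&0x1 = 0x0
mode:4 @ bit 2 → (0x2791>>2)&0xf = 0x4  ←
id:2 @ bit 0 → (0x2791>>0)&0x3 = 0x1
mode signed 4b, MSB=0: value = 4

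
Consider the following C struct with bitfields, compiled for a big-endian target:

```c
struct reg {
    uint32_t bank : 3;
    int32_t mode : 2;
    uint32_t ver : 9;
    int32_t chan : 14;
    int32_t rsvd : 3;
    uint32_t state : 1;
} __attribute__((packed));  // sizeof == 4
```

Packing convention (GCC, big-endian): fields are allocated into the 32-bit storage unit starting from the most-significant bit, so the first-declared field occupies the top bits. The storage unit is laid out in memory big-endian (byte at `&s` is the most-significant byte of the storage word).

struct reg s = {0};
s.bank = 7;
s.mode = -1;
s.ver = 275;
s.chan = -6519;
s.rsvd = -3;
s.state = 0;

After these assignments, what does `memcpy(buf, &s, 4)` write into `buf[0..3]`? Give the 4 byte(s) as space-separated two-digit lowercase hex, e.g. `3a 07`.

fc 4e 68 9a

[29+:3] bank=7 & 0x7 = 0x7; word=0xe0000000
[27+:2] mode=-1 & 0x3 = 0x3; word=0xf8000000
[18+:9] ver=275 & 0x1ff = 0x113; word=0xfc4c0000
[4+:14] chan=-6519 & 0x3fff = 0x2689; word=0xfc4e6890
[1+:3] rsvd=-3 & 0x7 = 0x5; word=0xfc4e689a
[0+:1] state=0 & 0x1 = 0x0; word=0xfc4e689a
word = 0xfc4e689a → big-endian bytes:
  [0]=0xfc  [1]=0x4e  [2]=0x68  [3]=0x9a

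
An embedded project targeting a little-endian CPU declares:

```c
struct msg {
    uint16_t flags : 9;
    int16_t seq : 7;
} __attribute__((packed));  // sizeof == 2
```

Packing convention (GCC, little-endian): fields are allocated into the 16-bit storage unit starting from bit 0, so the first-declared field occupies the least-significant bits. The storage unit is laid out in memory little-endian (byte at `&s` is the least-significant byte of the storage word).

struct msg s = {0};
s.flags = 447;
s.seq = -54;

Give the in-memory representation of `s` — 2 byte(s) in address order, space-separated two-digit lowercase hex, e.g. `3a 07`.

bf 95

flags:9 = 447 → 0x1bf << 0 → word 0x01bf
seq:7 = -54 → 0x4a << 9 → word 0x95bf
word = 0x95bf → little-endian bytes:
  [0]=0xbf  [1]=0x95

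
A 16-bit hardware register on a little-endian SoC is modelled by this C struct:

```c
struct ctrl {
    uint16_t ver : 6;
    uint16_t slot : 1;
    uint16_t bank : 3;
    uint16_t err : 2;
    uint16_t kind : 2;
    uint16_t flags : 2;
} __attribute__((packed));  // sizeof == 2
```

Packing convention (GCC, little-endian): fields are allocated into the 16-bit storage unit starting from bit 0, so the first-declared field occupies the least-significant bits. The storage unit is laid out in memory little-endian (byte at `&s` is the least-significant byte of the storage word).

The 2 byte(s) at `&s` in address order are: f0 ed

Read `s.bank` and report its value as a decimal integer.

3

[0]=0xf0 [1]=0xed (little-endian) → word 0xedf0
ver [0+:6] = (word>>0) & 0x3f = 48
slot [6+:1] = (word>>6) & 0x1 = 1
bank [7+:3] = (word>>7) & 0x7 = 3  ←
err [10+:2] = (word>>10) & 0x3 = 3
kind [12+:2] = (word>>12) & 0x3 = 2
flags [14+:2] = (word>>14) & 0x3 = 3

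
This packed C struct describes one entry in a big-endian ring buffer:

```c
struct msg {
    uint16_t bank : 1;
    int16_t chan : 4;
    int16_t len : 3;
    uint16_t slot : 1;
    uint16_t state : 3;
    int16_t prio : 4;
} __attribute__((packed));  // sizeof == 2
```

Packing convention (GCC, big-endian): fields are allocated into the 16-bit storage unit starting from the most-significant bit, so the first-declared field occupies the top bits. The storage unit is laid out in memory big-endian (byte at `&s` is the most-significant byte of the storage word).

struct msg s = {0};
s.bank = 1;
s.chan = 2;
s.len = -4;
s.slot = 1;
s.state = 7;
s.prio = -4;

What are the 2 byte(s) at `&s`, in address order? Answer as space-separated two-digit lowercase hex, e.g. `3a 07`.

94 fc

bank:1 = 1 → 0x1 << 15 → word 0x8000
chan:4 = 2 → 0x2 << 11 → word 0x9000
len:3 = -4 → 0x4 << 8 → word 0x9400
slot:1 = 1 → 0x1 << 7 → word 0x9480
state:3 = 7 → 0x7 << 4 → word 0x94f0
prio:4 = -4 → 0xc << 0 → word 0x94fc
word = 0x94fc → big-endian bytes:
  [0]=0x94  [1]=0xfc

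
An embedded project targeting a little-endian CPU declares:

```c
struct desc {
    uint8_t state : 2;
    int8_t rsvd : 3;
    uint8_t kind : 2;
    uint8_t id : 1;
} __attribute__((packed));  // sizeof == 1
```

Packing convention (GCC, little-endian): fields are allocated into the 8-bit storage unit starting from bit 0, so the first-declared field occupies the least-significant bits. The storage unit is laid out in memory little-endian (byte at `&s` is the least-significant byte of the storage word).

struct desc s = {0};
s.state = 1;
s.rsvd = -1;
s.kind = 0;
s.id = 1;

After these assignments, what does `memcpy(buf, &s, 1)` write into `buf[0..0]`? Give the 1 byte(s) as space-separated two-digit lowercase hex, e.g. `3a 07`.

9d

state (2b) val=1 bits=0x1 at bit 0: 0x01
rsvd (3b) val=-1 bits=0x7 at bit 2: 0x1d
kind (2b) val=0 bits=0x0 at bit 5: 0x1d
id (1b) val=1 bits=0x1 at bit 7: 0x9d
word = 0x9d → little-endian bytes:
  [0]=0x9d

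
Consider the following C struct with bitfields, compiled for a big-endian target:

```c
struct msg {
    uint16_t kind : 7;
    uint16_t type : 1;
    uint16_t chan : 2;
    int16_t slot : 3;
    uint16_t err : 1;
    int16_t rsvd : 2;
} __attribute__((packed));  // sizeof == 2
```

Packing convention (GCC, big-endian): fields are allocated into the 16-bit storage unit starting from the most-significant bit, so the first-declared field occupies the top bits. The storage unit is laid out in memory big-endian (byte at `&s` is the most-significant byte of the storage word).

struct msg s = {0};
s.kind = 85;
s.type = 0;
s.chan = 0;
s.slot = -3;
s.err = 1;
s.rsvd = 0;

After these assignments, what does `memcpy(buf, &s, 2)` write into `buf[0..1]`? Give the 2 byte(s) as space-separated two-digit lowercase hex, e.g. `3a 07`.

aa 2c

[9+:7] kind=85 & 0x7f = 0x55; word=0xaa00
[8+:1] type=0 & 0x1 = 0x0; word=0xaa00
[6+:2] chan=0 & 0x3 = 0x0; word=0xaa00
[3+:3] slot=-3 & 0x7 = 0x5; word=0xaa28
[2+:1] err=1 & 0x1 = 0x1; word=0xaa2c
[0+:2] rsvd=0 & 0x3 = 0x0; word=0xaa2c
word = 0xaa2c → big-endian bytes:
  [0]=0xaa  [1]=0x2c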